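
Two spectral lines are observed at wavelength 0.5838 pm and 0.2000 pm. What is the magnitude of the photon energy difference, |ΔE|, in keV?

4080 keV

Using E = hc/λ: E₁ = 3.4026 × 10^-13 J, E₂ = 9.9322 × 10^-13 J.
|ΔE| = |3.4026 × 10^-13 − 9.9322 × 10^-13| = 6.53 × 10^-13 J = 4080 keV.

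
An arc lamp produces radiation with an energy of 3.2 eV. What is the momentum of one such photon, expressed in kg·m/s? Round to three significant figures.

1.71 × 10^-27 kg·m/s

Convert to SI: E = 3.2 eV = 5.1270 × 10^-19 J.
The photon relation is p = E/c, giving p = 1.710 × 10^-27 kg·m/s.
So p ≈ 1.71 × 10^-27 kg·m/s.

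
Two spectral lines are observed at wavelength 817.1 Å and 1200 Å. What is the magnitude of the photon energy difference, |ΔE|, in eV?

Using E = hc/λ: E₁ = 2.4311·10^-18 J, E₂ = 1.6554·10^-18 J.
|ΔE| = |2.4311·10^-18 − 1.6554·10^-18| = 7.76·10^-19 J = 4.84 eV.

4.84 eV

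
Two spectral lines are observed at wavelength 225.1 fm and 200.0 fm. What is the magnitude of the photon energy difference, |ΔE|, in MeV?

Using E = hc/λ: E₁ = 8.8247e-13 J, E₂ = 9.9322e-13 J.
|ΔE| = |8.8247e-13 − 9.9322e-13| = 1.11e-13 J = 0.691 MeV.

0.691 MeV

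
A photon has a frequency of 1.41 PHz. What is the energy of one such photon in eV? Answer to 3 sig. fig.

Take h = 6.62607015e-34 J·s, 1 eV = 1.602176634e-19 J.
In SI units: f = 1.41 PHz = 1.41e15 Hz.
For a photon E = hf, so E = 9.343e-19 J.
Converting to eV: E = 5.831 eV ≈ 5.83 eV.

5.83 eV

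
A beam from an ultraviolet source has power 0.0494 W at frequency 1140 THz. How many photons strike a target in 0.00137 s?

Total energy: E_total = P·t = 0.0494 × 0.00137 = 6.768e-5 J.
Per-photon energy: E = 7.554e-19 J.
N = E_total / E_photon = 8.96e13.

8.96e13 photons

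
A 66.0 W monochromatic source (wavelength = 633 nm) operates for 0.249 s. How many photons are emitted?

Total energy: E_total = P·t = 66.0 × 0.249 = 16.43 J.
Per-photon energy: E = 3.138e-19 J.
N = E_total / E_photon = 5.24e19.

5.24e19 photons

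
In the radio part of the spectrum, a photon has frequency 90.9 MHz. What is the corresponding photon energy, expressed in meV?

3.76 × 10^-4 meV

Convert to SI: f = 90.9 MHz = 9.09 × 10^7 Hz.
For a photon E = hf, so E = 6.023 × 10^-26 J.
Converting to meV: E = 3.759 × 10^-4 meV ≈ 3.76 × 10^-4 meV.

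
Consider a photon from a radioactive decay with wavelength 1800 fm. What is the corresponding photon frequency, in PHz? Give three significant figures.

(c = 2.99792458e8 m/s.)
First convert: λ = 1800 fm = 1.80e-12 m.
For a photon f = c/λ, so f = 1.666e20 Hz.
Converting to PHz: f = 166600 PHz ≈ 1.67e5 PHz.

1.67e5 PHz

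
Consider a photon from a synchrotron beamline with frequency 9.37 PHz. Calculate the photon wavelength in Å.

In SI units: f = 9.37 PHz = 9.37·10^15 Hz.
The photon relation is λ = c/f, giving λ = 3.199·10^-8 m.
Converting to Å: λ = 319.9 Å ≈ 320 Å.

320 Å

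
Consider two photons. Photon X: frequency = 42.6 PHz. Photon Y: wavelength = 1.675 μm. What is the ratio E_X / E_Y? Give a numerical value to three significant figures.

238

E_X = 2.823 × 10^-17 J (from frequency = 42.6 PHz, via E = hf).
E_Y = 1.186 × 10^-19 J (from wavelength = 1.675 μm, via E = hc/λ).
Ratio = 2.823 × 10^-17 / 1.186 × 10^-19 = 238.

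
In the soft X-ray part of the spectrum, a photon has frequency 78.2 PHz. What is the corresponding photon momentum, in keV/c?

First convert: f = 78.2 PHz = 7.82·10^16 Hz.
The photon relation is p = hf/c, giving p = 1.728·10^-25 kg·m/s.
Converting to keV/c: p = 0.3234 keV/c ≈ 0.323 keV/c.

0.323 keV/c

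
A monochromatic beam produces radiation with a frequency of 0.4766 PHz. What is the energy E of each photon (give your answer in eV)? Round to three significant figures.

1.97 eV

Take h = 6.62607015 × 10^-34 J·s, 1 eV = 1.602176634 × 10^-19 J.
First convert: f = 0.4766 PHz = 4.766 × 10^14 Hz.
For a photon E = hf, so E = 3.158 × 10^-19 J.
Converting to eV: E = 1.971 eV ≈ 1.97 eV.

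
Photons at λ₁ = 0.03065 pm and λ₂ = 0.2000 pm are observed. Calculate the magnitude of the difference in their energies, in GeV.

0.0343 GeV

Using E = hc/λ: E₁ = 6.4811e-12 J, E₂ = 9.9322e-13 J.
|ΔE| = |6.4811e-12 − 9.9322e-13| = 5.49e-12 J = 0.0343 GeV.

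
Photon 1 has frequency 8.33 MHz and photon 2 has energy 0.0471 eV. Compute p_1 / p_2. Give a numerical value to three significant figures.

p_1 = 1.841e-35 kg·m/s (from frequency = 8.33 MHz, via p = hf/c).
p_2 = 2.517e-29 kg·m/s (from energy = 0.0471 eV, via p = E/c).
Ratio = 1.841e-35 / 2.517e-29 = 7.31e-7.

7.31e-7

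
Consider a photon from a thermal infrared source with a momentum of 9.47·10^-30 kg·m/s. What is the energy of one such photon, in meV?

The photon relation is E = pc, giving E = 2.839·10^-21 J.
Converting to meV: E = 17.72 meV ≈ 17.7 meV.

17.7 meV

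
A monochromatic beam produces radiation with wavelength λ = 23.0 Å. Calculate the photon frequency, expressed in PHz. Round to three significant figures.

(c = 2.99792458 × 10^8 m/s.)
In SI units: λ = 23.0 Å = 2.30 × 10^-9 m.
For a photon f = c/λ, so f = 1.303 × 10^17 Hz.
Converting to PHz: f = 130.3 PHz ≈ 130 PHz.

130 PHz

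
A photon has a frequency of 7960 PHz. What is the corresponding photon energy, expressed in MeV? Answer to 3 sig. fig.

In SI units: f = 7960 PHz = 7.96 × 10^18 Hz.
The photon relation is E = hf, giving E = 5.274 × 10^-15 J.
Converting to MeV: E = 0.03292 MeV ≈ 0.0329 MeV.

0.0329 MeV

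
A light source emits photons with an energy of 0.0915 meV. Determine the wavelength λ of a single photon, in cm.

1.36 cm

(h = 6.62607015e-34 J·s, c = 2.99792458e8 m/s, 1 eV = 1.602176634e-19 J.)
Convert to SI: E = 0.0915 meV = 1.4660e-23 J.
Since λ = hc/E for a photon, λ = 0.01355 m.
Converting to cm: λ = 1.355 cm ≈ 1.36 cm.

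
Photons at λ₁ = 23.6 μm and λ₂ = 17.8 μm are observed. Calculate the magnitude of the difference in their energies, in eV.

0.0171 eV

Using E = hc/λ: E₁ = 8.417e-21 J, E₂ = 1.116e-20 J.
|ΔE| = |8.417e-21 − 1.116e-20| = 2.74e-21 J = 0.0171 eV.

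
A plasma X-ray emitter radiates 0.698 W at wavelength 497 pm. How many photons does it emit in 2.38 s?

4.16 × 10^15 photons

Total energy: E_total = P·t = 0.698 × 2.38 = 1.661 J.
Per-photon energy: E = 3.997 × 10^-16 J.
N = E_total / E_photon = 4.16 × 10^15.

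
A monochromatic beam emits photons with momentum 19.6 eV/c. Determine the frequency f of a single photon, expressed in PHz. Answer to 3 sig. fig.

Convert to SI: p = 19.6 eV/c = 1.0475 × 10^-26 kg·m/s.
For a photon f = pc/h, so f = 4.739 × 10^15 Hz.
Converting to PHz: f = 4.739 PHz ≈ 4.74 PHz.

4.74 PHz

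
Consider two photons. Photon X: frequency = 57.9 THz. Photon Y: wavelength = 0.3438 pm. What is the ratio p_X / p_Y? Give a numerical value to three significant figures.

6.64·10^-8

p_X = 1.280·10^-28 kg·m/s (from frequency = 57.9 THz, via p = hf/c).
p_Y = 1.927·10^-21 kg·m/s (from wavelength = 0.3438 pm, via p = h/λ).
Ratio = 1.280·10^-28 / 1.927·10^-21 = 6.64·10^-8.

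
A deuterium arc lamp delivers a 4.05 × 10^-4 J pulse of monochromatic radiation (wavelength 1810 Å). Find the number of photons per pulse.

Per-photon energy: E = 1.097 × 10^-18 J (from wavelength = 1810 Å).
N = E_total / E_photon = 4.05 × 10^-4 J / 1.097 × 10^-18 J = 3.69 × 10^14.

3.69 × 10^14 photons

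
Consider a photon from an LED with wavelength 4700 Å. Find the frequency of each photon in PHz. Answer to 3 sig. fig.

0.638 PHz

Convert to SI: λ = 4700 Å = 4.70 × 10^-7 m.
The photon relation is f = c/λ, giving f = 6.379 × 10^14 Hz.
Converting to PHz: f = 0.6379 PHz ≈ 0.638 PHz.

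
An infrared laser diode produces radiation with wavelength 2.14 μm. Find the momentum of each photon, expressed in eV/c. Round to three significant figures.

(h = 6.62607015·10^-34 J·s, c = 2.99792458·10^8 m/s, 1 eV = 1.602176634·10^-19 J.)
First convert: λ = 2.14 μm = 2.14·10^-6 m.
Apply p = h/λ: p = 3.096·10^-28 kg·m/s.
Converting to eV/c: p = 0.5794 eV/c ≈ 0.579 eV/c.

0.579 eV/c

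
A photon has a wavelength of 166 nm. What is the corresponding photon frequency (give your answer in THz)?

Convert to SI: λ = 166 nm = 1.66e-7 m.
Apply f = c/λ: f = 1.806e15 Hz.
Converting to THz: f = 1806 THz ≈ 1810 THz.

1810 THz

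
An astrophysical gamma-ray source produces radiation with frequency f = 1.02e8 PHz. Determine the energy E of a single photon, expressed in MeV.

First convert: f = 1.02e8 PHz = 1.02e23 Hz.
Since E = hf for a photon, E = 6.759e-11 J.
Converting to MeV: E = 421.8 MeV ≈ 422 MeV.

422 MeV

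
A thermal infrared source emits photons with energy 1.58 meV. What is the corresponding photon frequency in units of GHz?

382 GHz

First convert: E = 1.58 meV = 2.5314e-22 J.
The photon relation is f = E/h, giving f = 3.820e11 Hz.
Converting to GHz: f = 382.0 GHz ≈ 382 GHz.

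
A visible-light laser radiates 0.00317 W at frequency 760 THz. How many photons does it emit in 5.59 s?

Total energy: E_total = P·t = 0.00317 × 5.59 = 0.01772 J.
Per-photon energy: E = 5.036·10^-19 J.
N = E_total / E_photon = 3.52·10^16.

3.52·10^16 photons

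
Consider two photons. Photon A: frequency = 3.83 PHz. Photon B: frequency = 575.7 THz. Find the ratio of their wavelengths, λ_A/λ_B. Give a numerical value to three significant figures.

0.150

λ_A = 7.827e-8 m (from frequency = 3.83 PHz, via λ = c/f).
λ_B = 5.207e-7 m (from frequency = 575.7 THz, via λ = c/f).
Ratio = 7.827e-8 / 5.207e-7 = 0.150.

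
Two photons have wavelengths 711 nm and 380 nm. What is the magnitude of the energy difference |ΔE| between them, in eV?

1.52 eV

Using E = hc/λ: E₁ = 2.794e-19 J, E₂ = 5.227e-19 J.
|ΔE| = |2.794e-19 − 5.227e-19| = 2.43e-19 J = 1.52 eV.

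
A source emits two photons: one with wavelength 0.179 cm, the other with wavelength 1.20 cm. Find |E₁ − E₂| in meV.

0.589 meV

Using E = hc/λ: E₁ = 1.110e-22 J, E₂ = 1.655e-23 J.
|ΔE| = |1.110e-22 − 1.655e-23| = 9.44e-23 J = 0.589 meV.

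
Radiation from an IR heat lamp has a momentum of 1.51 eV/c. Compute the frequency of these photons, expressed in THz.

365 THz

(h = 6.62607015e-34 J·s, c = 2.99792458e8 m/s, 1 eV = 1.602176634e-19 J.)
In SI units: p = 1.51 eV/c = 8.0699e-28 kg·m/s.
Since f = pc/h for a photon, f = 3.651e14 Hz.
Converting to THz: f = 365.1 THz ≈ 365 THz.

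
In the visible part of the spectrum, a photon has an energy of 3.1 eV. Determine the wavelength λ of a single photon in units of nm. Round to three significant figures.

400 nm

Take h = 6.62607015e-34 J·s, c = 2.99792458e8 m/s, 1 eV = 1.602176634e-19 J.
First convert: E = 3.1 eV = 4.9667e-19 J.
The photon relation is λ = hc/E, giving λ = 3.999e-7 m.
Converting to nm: λ = 399.9 nm ≈ 400 nm.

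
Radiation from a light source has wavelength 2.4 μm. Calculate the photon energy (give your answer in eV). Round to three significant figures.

0.517 eV

First convert: λ = 2.4 μm = 2.4 × 10^-6 m.
The photon relation is E = hc/λ, giving E = 8.277 × 10^-20 J.
Converting to eV: E = 0.5166 eV ≈ 0.517 eV.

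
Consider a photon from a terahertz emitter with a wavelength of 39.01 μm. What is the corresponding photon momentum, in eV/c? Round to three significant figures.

0.0318 eV/c

Convert to SI: λ = 39.01 μm = 3.901e-5 m.
Apply p = h/λ: p = 1.699e-29 kg·m/s.
Converting to eV/c: p = 0.03178 eV/c ≈ 0.0318 eV/c.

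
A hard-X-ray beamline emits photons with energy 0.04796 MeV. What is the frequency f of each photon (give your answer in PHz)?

First convert: E = 0.04796 MeV = 7.6840e-15 J.
Since f = E/h for a photon, f = 1.160e19 Hz.
Converting to PHz: f = 11600 PHz ≈ 1.16e4 PHz.

1.16e4 PHz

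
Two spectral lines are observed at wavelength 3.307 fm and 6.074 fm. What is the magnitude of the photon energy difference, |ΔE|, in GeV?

0.171 GeV

Using E = hc/λ: E₁ = 6.0068e-11 J, E₂ = 3.2704e-11 J.
|ΔE| = |6.0068e-11 − 3.2704e-11| = 2.74e-11 J = 0.171 GeV.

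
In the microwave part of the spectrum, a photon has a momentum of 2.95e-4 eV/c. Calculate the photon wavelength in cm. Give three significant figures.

0.420 cm

Use h = 6.62607015e-34 J·s, c = 2.99792458e8 m/s, 1 eV = 1.602176634e-19 J.
Convert to SI: p = 2.95e-4 eV/c = 1.5766e-31 kg·m/s.
Since λ = h/p for a photon, λ = 0.004203 m.
Converting to cm: λ = 0.4203 cm ≈ 0.420 cm.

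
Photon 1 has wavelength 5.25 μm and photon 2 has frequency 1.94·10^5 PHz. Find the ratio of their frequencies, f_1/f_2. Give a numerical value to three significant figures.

f_1 = 5.710·10^13 Hz (from wavelength = 5.25 μm, via f = c/λ).
f_2 = 1.940·10^20 Hz (from frequency = 1.94·10^5 PHz, via f given directly).
Ratio = 5.710·10^13 / 1.940·10^20 = 2.94·10^-7.

2.94·10^-7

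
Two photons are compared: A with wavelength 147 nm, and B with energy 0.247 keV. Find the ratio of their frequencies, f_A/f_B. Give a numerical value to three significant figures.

0.0341

f_A = 2.039e15 Hz (from wavelength = 147 nm, via f = c/λ).
f_B = 5.972e16 Hz (from energy = 0.247 keV, via f = E/h).
Ratio = 2.039e15 / 5.972e16 = 0.0341.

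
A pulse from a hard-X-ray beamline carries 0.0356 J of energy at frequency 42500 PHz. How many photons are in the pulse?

Per-photon energy: E = 2.816 × 10^-14 J (from frequency = 42500 PHz).
N = E_total / E_photon = 0.0356 J / 2.816 × 10^-14 J = 1.26 × 10^12.

1.26 × 10^12 photons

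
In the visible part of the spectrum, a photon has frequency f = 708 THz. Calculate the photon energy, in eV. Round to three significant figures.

2.93 eV

In SI units: f = 708 THz = 7.08 × 10^14 Hz.
Apply E = hf: E = 4.691 × 10^-19 J.
Converting to eV: E = 2.928 eV ≈ 2.93 eV.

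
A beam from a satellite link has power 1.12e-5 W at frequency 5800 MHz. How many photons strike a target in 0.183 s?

Total energy: E_total = P·t = 1.12e-5 × 0.183 = 2.050e-6 J.
Per-photon energy: E = 3.843e-24 J.
N = E_total / E_photon = 5.33e17.

5.33e17 photons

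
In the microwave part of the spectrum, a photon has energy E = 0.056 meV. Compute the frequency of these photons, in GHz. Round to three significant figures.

13.5 GHz

Use h = 6.62607015e-34 J·s, 1 eV = 1.602176634e-19 J.
First convert: E = 0.056 meV = 8.9722e-24 J.
For a photon f = E/h, so f = 1.354e10 Hz.
Converting to GHz: f = 13.54 GHz ≈ 13.5 GHz.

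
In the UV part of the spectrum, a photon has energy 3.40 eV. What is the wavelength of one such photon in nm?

365 nm

Convert to SI: E = 3.40 eV = 5.4474e-19 J.
The photon relation is λ = hc/E, giving λ = 3.647e-7 m.
Converting to nm: λ = 364.7 nm ≈ 365 nm.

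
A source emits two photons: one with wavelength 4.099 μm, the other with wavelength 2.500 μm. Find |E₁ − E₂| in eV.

Using E = hc/λ: E₁ = 4.8462e-20 J, E₂ = 7.9458e-20 J.
|ΔE| = |4.8462e-20 − 7.9458e-20| = 3.10e-20 J = 0.193 eV.

0.193 eV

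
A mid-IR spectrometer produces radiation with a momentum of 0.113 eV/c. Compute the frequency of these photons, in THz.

27.3 THz

Use h = 6.62607015e-34 J·s, c = 2.99792458e8 m/s, 1 eV = 1.602176634e-19 J.
Convert to SI: p = 0.113 eV/c = 6.0390e-29 kg·m/s.
Apply f = pc/h: f = 2.732e13 Hz.
Converting to THz: f = 27.32 THz ≈ 27.3 THz.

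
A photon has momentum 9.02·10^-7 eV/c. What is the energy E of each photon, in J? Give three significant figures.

1.45·10^-25 J

First convert: p = 9.02·10^-7 eV/c = 4.8205·10^-34 kg·m/s.
For a photon E = pc, so E = 1.445·10^-25 J.
So E ≈ 1.45·10^-25 J.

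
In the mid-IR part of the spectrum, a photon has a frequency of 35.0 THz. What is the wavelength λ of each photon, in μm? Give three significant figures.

8.57 μm

First convert: f = 35.0 THz = 3.50e13 Hz.
For a photon λ = c/f, so λ = 8.565e-6 m.
Converting to μm: λ = 8.565 μm ≈ 8.57 μm.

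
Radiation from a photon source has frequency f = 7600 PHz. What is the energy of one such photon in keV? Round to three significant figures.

Take h = 6.62607015e-34 J·s, 1 eV = 1.602176634e-19 J.
In SI units: f = 7600 PHz = 7.6e18 Hz.
Since E = hf for a photon, E = 5.036e-15 J.
Converting to keV: E = 31.43 keV ≈ 31.4 keV.

31.4 keV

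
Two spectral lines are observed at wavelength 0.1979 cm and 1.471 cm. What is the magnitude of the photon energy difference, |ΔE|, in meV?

0.542 meV

Using E = hc/λ: E₁ = 1.0038·10^-22 J, E₂ = 1.3504·10^-23 J.
|ΔE| = |1.0038·10^-22 − 1.3504·10^-23| = 8.69·10^-23 J = 0.542 meV.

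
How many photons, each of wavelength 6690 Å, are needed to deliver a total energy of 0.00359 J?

1.21 × 10^16 photons

Per-photon energy: E = 2.969 × 10^-19 J (from wavelength = 6690 Å).
N = E_total / E_photon = 0.00359 J / 2.969 × 10^-19 J = 1.21 × 10^16.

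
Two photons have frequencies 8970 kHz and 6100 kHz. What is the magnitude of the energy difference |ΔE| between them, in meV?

1.19 × 10^-5 meV

Using E = hf: E₁ = 5.944 × 10^-27 J, E₂ = 4.042 × 10^-27 J.
|ΔE| = |5.944 × 10^-27 − 4.042 × 10^-27| = 1.90 × 10^-27 J = 1.19 × 10^-5 meV.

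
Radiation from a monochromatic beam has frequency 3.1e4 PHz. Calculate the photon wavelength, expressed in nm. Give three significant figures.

9.67e-3 nm

Take c = 2.99792458e8 m/s.
In SI units: f = 3.1e4 PHz = 3.1e19 Hz.
Apply λ = c/f: λ = 9.671e-12 m.
Converting to nm: λ = 0.009671 nm ≈ 9.67e-3 nm.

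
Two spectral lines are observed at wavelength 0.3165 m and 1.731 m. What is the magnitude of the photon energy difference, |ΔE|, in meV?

Using E = hc/λ: E₁ = 6.2763·10^-25 J, E₂ = 1.1476·10^-25 J.
|ΔE| = |6.2763·10^-25 − 1.1476·10^-25| = 5.13·10^-25 J = 3.20·10^-3 meV.

3.20·10^-3 meV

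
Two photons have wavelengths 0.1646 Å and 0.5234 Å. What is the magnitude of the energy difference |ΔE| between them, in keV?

Using E = hc/λ: E₁ = 1.2068·10^-14 J, E₂ = 3.7953·10^-15 J.
|ΔE| = |1.2068·10^-14 − 3.7953·10^-15| = 8.27·10^-15 J = 51.6 keV.

51.6 keV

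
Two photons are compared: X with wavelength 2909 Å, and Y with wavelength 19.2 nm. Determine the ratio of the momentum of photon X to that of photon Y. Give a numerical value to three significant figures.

0.0660

p_X = 2.278e-27 kg·m/s (from wavelength = 2909 Å, via p = h/λ).
p_Y = 3.451e-26 kg·m/s (from wavelength = 19.2 nm, via p = h/λ).
Ratio = 2.278e-27 / 3.451e-26 = 0.0660.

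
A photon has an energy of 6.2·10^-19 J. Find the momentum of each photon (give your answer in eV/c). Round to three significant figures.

3.87 eV/c

Since p = E/c for a photon, p = 2.068·10^-27 kg·m/s.
Converting to eV/c: p = 3.870 eV/c ≈ 3.87 eV/c.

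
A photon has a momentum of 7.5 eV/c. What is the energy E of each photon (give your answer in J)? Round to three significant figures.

1.20e-18 J

Use c = 2.99792458e8 m/s, 1 eV = 1.602176634e-19 J.
Convert to SI: p = 7.5 eV/c = 4.0082e-27 kg·m/s.
Since E = pc for a photon, E = 1.202e-18 J.
So E ≈ 1.20e-18 J.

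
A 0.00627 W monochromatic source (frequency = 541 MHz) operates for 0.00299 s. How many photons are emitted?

Total energy: E_total = P·t = 0.00627 × 0.00299 = 1.875e-5 J.
Per-photon energy: E = 3.585e-25 J.
N = E_total / E_photon = 5.23e19.

5.23e19 photons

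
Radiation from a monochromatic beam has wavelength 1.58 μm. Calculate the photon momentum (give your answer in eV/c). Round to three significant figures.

0.785 eV/c

(h = 6.62607015e-34 J·s, c = 2.99792458e8 m/s, 1 eV = 1.602176634e-19 J.)
In SI units: λ = 1.58 μm = 1.58e-6 m.
Apply p = h/λ: p = 4.194e-28 kg·m/s.
Converting to eV/c: p = 0.7847 eV/c ≈ 0.785 eV/c.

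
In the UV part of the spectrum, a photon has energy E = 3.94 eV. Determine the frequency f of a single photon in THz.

953 THz

Convert to SI: E = 3.94 eV = 6.3126e-19 J.
The photon relation is f = E/h, giving f = 9.527e14 Hz.
Converting to THz: f = 952.7 THz ≈ 953 THz.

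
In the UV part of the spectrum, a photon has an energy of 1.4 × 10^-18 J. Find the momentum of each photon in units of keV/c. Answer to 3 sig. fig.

(c = 2.99792458 × 10^8 m/s, 1 eV = 1.602176634 × 10^-19 J.)
The photon relation is p = E/c, giving p = 4.670 × 10^-27 kg·m/s.
Converting to keV/c: p = 0.008738 keV/c ≈ 8.74 × 10^-3 keV/c.

8.74 × 10^-3 keV/c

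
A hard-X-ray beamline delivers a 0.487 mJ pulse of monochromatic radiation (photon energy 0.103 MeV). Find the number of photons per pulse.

2.95e10 photons

Per-photon energy: E = 1.650e-14 J (from energy = 0.103 MeV).
N = E_total / E_photon = 4.87e-4 J / 1.650e-14 J = 2.95e10.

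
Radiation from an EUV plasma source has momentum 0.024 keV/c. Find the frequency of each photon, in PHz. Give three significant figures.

Take h = 6.62607015 × 10^-34 J·s, c = 2.99792458 × 10^8 m/s, 1 eV = 1.602176634 × 10^-19 J.
Convert to SI: p = 0.024 keV/c = 1.2826 × 10^-26 kg·m/s.
For a photon f = pc/h, so f = 5.803 × 10^15 Hz.
Converting to PHz: f = 5.803 PHz ≈ 5.80 PHz.

5.80 PHz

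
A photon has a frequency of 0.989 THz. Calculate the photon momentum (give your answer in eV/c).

First convert: f = 0.989 THz = 9.89e11 Hz.
Since p = hf/c for a photon, p = 2.186e-30 kg·m/s.
Converting to eV/c: p = 0.004090 eV/c ≈ 4.09e-3 eV/c.

4.09e-3 eV/c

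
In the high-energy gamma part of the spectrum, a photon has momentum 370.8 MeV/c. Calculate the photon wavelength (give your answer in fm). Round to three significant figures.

3.34 fm

(h = 6.62607015 × 10^-34 J·s, c = 2.99792458 × 10^8 m/s, 1 eV = 1.602176634 × 10^-19 J.)
In SI units: p = 370.8 MeV/c = 1.9817 × 10^-19 kg·m/s.
For a photon λ = h/p, so λ = 3.344 × 10^-15 m.
Converting to fm: λ = 3.344 fm ≈ 3.34 fm.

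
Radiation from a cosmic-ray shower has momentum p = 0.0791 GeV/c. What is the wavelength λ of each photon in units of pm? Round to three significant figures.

0.0157 pm

(h = 6.62607015e-34 J·s, c = 2.99792458e8 m/s, 1 eV = 1.602176634e-19 J.)
First convert: p = 0.0791 GeV/c = 4.2273e-20 kg·m/s.
For a photon λ = h/p, so λ = 1.567e-14 m.
Converting to pm: λ = 0.01567 pm ≈ 0.0157 pm.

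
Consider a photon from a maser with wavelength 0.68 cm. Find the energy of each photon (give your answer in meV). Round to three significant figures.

Convert to SI: λ = 0.68 cm = 0.0068 m.
The photon relation is E = hc/λ, giving E = 2.921·10^-23 J.
Converting to meV: E = 0.1823 meV ≈ 0.182 meV.

0.182 meV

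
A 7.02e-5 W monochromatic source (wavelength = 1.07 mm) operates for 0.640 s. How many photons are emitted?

2.42e17 photons

Total energy: E_total = P·t = 7.02e-5 × 0.640 = 4.493e-5 J.
Per-photon energy: E = 1.856e-22 J.
N = E_total / E_photon = 2.42e17.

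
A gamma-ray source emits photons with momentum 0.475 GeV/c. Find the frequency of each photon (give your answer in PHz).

(h = 6.62607015 × 10^-34 J·s, c = 2.99792458 × 10^8 m/s, 1 eV = 1.602176634 × 10^-19 J.)
Convert to SI: p = 0.475 GeV/c = 2.5385 × 10^-19 kg·m/s.
The photon relation is f = pc/h, giving f = 1.149 × 10^23 Hz.
Converting to PHz: f = 1.149 × 10^8 PHz ≈ 1.15 × 10^8 PHz.

1.15 × 10^8 PHz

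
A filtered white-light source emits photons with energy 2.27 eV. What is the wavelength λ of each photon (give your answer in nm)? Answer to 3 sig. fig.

546 nm

First convert: E = 2.27 eV = 3.6369 × 10^-19 J.
Apply λ = hc/E: λ = 5.462 × 10^-7 m.
Converting to nm: λ = 546.2 nm ≈ 546 nm.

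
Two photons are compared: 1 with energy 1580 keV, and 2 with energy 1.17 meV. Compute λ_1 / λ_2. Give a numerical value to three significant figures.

λ_1 = 7.847e-13 m (from energy = 1580 keV, via λ = hc/E).
λ_2 = 0.001060 m (from energy = 1.17 meV, via λ = hc/E).
Ratio = 7.847e-13 / 0.001060 = 7.41e-10.

7.41e-10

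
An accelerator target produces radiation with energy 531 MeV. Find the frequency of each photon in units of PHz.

(h = 6.62607015 × 10^-34 J·s, 1 eV = 1.602176634 × 10^-19 J.)
First convert: E = 531 MeV = 8.5076 × 10^-11 J.
Apply f = E/h: f = 1.284 × 10^23 Hz.
Converting to PHz: f = 1.284 × 10^8 PHz ≈ 1.28 × 10^8 PHz.

1.28 × 10^8 PHz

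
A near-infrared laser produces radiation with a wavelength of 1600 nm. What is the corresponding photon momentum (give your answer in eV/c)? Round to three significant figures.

0.775 eV/c

(h = 6.62607015e-34 J·s, c = 2.99792458e8 m/s, 1 eV = 1.602176634e-19 J.)
In SI units: λ = 1600 nm = 1.6e-6 m.
Since p = h/λ for a photon, p = 4.141e-28 kg·m/s.
Converting to eV/c: p = 0.7749 eV/c ≈ 0.775 eV/c.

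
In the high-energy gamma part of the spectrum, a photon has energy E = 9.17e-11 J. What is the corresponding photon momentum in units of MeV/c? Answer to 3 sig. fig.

572 MeV/c

The photon relation is p = E/c, giving p = 3.059e-19 kg·m/s.
Converting to MeV/c: p = 572.3 MeV/c ≈ 572 MeV/c.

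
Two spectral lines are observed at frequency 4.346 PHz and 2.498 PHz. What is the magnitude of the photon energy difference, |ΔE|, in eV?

Using E = hf: E₁ = 2.8797e-18 J, E₂ = 1.6552e-18 J.
|ΔE| = |2.8797e-18 − 1.6552e-18| = 1.22e-18 J = 7.64 eV.

7.64 eV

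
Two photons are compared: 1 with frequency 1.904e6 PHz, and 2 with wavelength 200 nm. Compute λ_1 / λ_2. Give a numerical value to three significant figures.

7.87e-7

λ_1 = 1.575e-13 m (from frequency = 1.904e6 PHz, via λ = c/f).
λ_2 = 2.000e-7 m (from wavelength = 200 nm, via λ given directly).
Ratio = 1.575e-13 / 2.000e-7 = 7.87e-7.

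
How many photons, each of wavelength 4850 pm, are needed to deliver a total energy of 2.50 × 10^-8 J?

6.10 × 10^8 photons

Per-photon energy: E = 4.096 × 10^-17 J (from wavelength = 4850 pm).
N = E_total / E_photon = 2.50 × 10^-8 J / 4.096 × 10^-17 J = 6.10 × 10^8.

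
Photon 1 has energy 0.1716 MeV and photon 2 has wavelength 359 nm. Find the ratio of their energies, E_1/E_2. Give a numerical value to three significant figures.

E_1 = 2.749 × 10^-14 J (from energy = 0.1716 MeV, via E given directly).
E_2 = 5.533 × 10^-19 J (from wavelength = 359 nm, via E = hc/λ).
Ratio = 2.749 × 10^-14 / 5.533 × 10^-19 = 4.97 × 10^4.

4.97 × 10^4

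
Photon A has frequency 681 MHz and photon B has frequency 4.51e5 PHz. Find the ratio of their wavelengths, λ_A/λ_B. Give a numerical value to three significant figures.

λ_A = 0.4402 m (from frequency = 681 MHz, via λ = c/f).
λ_B = 6.647e-13 m (from frequency = 4.51e5 PHz, via λ = c/f).
Ratio = 0.4402 / 6.647e-13 = 6.62e11.

6.62e11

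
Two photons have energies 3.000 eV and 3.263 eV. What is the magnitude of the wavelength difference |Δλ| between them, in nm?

Using λ = hc/E: λ₁ = 4.1328·10^-7 m, λ₂ = 3.7997·10^-7 m.
|Δλ| = |4.1328·10^-7 − 3.7997·10^-7| = 3.33·10^-8 m = 33.3 nm.

33.3 nm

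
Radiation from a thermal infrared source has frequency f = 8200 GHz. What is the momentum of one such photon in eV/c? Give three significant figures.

0.0339 eV/c

Take h = 6.62607015e-34 J·s, c = 2.99792458e8 m/s, 1 eV = 1.602176634e-19 J.
First convert: f = 8200 GHz = 8.20e12 Hz.
The photon relation is p = hf/c, giving p = 1.812e-29 kg·m/s.
Converting to eV/c: p = 0.03391 eV/c ≈ 0.0339 eV/c.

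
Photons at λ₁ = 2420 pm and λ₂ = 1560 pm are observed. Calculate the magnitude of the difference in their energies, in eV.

282 eV

Using E = hc/λ: E₁ = 8.208 × 10^-17 J, E₂ = 1.273 × 10^-16 J.
|ΔE| = |8.208 × 10^-17 − 1.273 × 10^-16| = 4.53 × 10^-17 J = 282 eV.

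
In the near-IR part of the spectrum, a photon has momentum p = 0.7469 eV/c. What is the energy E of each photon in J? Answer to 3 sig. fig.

1.20 × 10^-19 J

Convert to SI: p = 0.7469 eV/c = 3.9916 × 10^-28 kg·m/s.
The photon relation is E = pc, giving E = 1.197 × 10^-19 J.
So E ≈ 1.20 × 10^-19 J.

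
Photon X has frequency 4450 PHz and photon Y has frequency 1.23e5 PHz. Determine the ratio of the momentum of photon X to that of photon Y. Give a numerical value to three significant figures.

p_X = 9.835e-24 kg·m/s (from frequency = 4450 PHz, via p = hf/c).
p_Y = 2.719e-22 kg·m/s (from frequency = 1.23e5 PHz, via p = hf/c).
Ratio = 9.835e-24 / 2.719e-22 = 0.0362.

0.0362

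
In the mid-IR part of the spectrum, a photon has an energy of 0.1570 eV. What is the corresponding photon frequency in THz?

38.0 THz

(h = 6.62607015 × 10^-34 J·s, 1 eV = 1.602176634 × 10^-19 J.)
Convert to SI: E = 0.1570 eV = 2.5154 × 10^-20 J.
Apply f = E/h: f = 3.796 × 10^13 Hz.
Converting to THz: f = 37.96 THz ≈ 38.0 THz.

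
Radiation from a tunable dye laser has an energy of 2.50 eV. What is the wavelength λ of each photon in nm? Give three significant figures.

496 nm

(h = 6.62607015 × 10^-34 J·s, c = 2.99792458 × 10^8 m/s, 1 eV = 1.602176634 × 10^-19 J.)
In SI units: E = 2.50 eV = 4.0054 × 10^-19 J.
Apply λ = hc/E: λ = 4.959 × 10^-7 m.
Converting to nm: λ = 495.9 nm ≈ 496 nm.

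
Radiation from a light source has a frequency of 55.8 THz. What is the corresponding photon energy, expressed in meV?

231 meV

Take h = 6.62607015·10^-34 J·s, 1 eV = 1.602176634·10^-19 J.
First convert: f = 55.8 THz = 5.58·10^13 Hz.
Since E = hf for a photon, E = 3.697·10^-20 J.
Converting to meV: E = 230.8 meV ≈ 231 meV.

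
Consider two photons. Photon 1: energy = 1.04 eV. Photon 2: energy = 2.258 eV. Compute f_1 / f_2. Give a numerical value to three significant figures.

0.461

f_1 = 2.515 × 10^14 Hz (from energy = 1.04 eV, via f = E/h).
f_2 = 5.460 × 10^14 Hz (from energy = 2.258 eV, via f = E/h).
Ratio = 2.515 × 10^14 / 5.460 × 10^14 = 0.461.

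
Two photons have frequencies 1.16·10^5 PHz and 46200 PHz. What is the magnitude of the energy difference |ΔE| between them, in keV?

289 keV

Using E = hf: E₁ = 7.686·10^-14 J, E₂ = 3.061·10^-14 J.
|ΔE| = |7.686·10^-14 − 3.061·10^-14| = 4.62·10^-14 J = 289 keV.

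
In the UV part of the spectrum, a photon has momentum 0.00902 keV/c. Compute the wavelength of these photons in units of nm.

137 nm

(h = 6.62607015e-34 J·s, c = 2.99792458e8 m/s, 1 eV = 1.602176634e-19 J.)
In SI units: p = 0.00902 keV/c = 4.8205e-27 kg·m/s.
For a photon λ = h/p, so λ = 1.375e-7 m.
Converting to nm: λ = 137.5 nm ≈ 137 nm.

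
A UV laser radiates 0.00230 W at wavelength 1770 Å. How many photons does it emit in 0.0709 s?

1.45 × 10^14 photons

Total energy: E_total = P·t = 0.00230 × 0.0709 = 1.631 × 10^-4 J.
Per-photon energy: E = 1.122 × 10^-18 J.
N = E_total / E_photon = 1.45 × 10^14.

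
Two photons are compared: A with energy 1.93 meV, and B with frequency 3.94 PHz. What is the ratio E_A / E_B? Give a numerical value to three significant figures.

1.18e-4

E_A = 3.092e-22 J (from energy = 1.93 meV, via E given directly).
E_B = 2.611e-18 J (from frequency = 3.94 PHz, via E = hf).
Ratio = 3.092e-22 / 2.611e-18 = 1.18e-4.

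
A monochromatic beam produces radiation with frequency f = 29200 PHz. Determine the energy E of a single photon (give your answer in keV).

Convert to SI: f = 29200 PHz = 2.92e19 Hz.
Since E = hf for a photon, E = 1.935e-14 J.
Converting to keV: E = 120.8 keV ≈ 121 keV.

121 keV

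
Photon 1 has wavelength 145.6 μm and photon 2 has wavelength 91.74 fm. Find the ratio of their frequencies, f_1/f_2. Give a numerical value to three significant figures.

6.30 × 10^-10

f_1 = 2.059 × 10^12 Hz (from wavelength = 145.6 μm, via f = c/λ).
f_2 = 3.268 × 10^21 Hz (from wavelength = 91.74 fm, via f = c/λ).
Ratio = 2.059 × 10^12 / 3.268 × 10^21 = 6.30 × 10^-10.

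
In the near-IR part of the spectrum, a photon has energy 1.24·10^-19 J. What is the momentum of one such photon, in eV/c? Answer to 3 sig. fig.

0.774 eV/c

Apply p = E/c: p = 4.136·10^-28 kg·m/s.
Converting to eV/c: p = 0.7739 eV/c ≈ 0.774 eV/c.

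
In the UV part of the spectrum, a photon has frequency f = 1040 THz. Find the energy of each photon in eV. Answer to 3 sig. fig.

Convert to SI: f = 1040 THz = 1.04 × 10^15 Hz.
Apply E = hf: E = 6.891 × 10^-19 J.
Converting to eV: E = 4.301 eV ≈ 4.30 eV.

4.30 eV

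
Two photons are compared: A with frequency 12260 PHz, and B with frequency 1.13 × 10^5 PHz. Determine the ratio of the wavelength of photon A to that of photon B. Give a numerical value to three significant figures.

9.22

λ_A = 2.445 × 10^-11 m (from frequency = 12260 PHz, via λ = c/f).
λ_B = 2.653 × 10^-12 m (from frequency = 1.13 × 10^5 PHz, via λ = c/f).
Ratio = 2.445 × 10^-11 / 2.653 × 10^-12 = 9.22.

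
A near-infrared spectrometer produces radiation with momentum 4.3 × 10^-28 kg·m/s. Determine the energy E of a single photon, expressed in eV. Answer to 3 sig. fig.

Since E = pc for a photon, E = 1.289 × 10^-19 J.
Converting to eV: E = 0.8046 eV ≈ 0.805 eV.

0.805 eV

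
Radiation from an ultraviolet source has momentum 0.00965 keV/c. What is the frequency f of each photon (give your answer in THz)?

Use h = 6.62607015e-34 J·s, c = 2.99792458e8 m/s, 1 eV = 1.602176634e-19 J.
In SI units: p = 0.00965 keV/c = 5.1572e-27 kg·m/s.
Apply f = pc/h: f = 2.333e15 Hz.
Converting to THz: f = 2333 THz ≈ 2330 THz.

2330 THz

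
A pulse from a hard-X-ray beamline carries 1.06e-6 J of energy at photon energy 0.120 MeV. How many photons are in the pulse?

Per-photon energy: E = 1.923e-14 J (from energy = 0.120 MeV).
N = E_total / E_photon = 1.06e-6 J / 1.923e-14 J = 5.51e7.

5.51e7 photons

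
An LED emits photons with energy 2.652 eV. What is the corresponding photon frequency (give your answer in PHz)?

0.641 PHz

Convert to SI: E = 2.652 eV = 4.2490 × 10^-19 J.
The photon relation is f = E/h, giving f = 6.413 × 10^14 Hz.
Converting to PHz: f = 0.6413 PHz ≈ 0.641 PHz.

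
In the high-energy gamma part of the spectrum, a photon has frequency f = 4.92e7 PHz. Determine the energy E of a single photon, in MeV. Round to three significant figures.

Take h = 6.62607015e-34 J·s, 1 eV = 1.602176634e-19 J.
First convert: f = 4.92e7 PHz = 4.92e22 Hz.
Since E = hf for a photon, E = 3.260e-11 J.
Converting to MeV: E = 203.5 MeV ≈ 203 MeV.

203 MeV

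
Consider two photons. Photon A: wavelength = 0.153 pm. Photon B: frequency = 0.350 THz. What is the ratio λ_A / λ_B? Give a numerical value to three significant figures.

1.79e-10

λ_A = 1.530e-13 m (from wavelength = 0.153 pm, via λ given directly).
λ_B = 8.565e-4 m (from frequency = 0.350 THz, via λ = c/f).
Ratio = 1.530e-13 / 8.565e-4 = 1.79e-10.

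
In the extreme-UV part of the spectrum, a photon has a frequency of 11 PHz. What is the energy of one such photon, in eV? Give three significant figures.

First convert: f = 11 PHz = 1.1e16 Hz.
Apply E = hf: E = 7.289e-18 J.
Converting to eV: E = 45.49 eV ≈ 45.5 eV.

45.5 eV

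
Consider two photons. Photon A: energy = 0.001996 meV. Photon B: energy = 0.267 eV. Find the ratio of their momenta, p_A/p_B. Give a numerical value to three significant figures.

p_A = 1.067 × 10^-33 kg·m/s (from energy = 0.001996 meV, via p = E/c).
p_B = 1.427 × 10^-28 kg·m/s (from energy = 0.267 eV, via p = E/c).
Ratio = 1.067 × 10^-33 / 1.427 × 10^-28 = 7.48 × 10^-6.

7.48 × 10^-6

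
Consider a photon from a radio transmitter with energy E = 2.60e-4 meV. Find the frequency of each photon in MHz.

62.9 MHz

First convert: E = 2.60e-4 meV = 4.1657e-26 J.
The photon relation is f = E/h, giving f = 6.287e7 Hz.
Converting to MHz: f = 62.87 MHz ≈ 62.9 MHz.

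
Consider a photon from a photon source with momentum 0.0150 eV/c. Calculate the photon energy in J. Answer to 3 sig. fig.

Take c = 2.99792458 × 10^8 m/s, 1 eV = 1.602176634 × 10^-19 J.
In SI units: p = 0.0150 eV/c = 8.0164 × 10^-30 kg·m/s.
Apply E = pc: E = 2.403 × 10^-21 J.
So E ≈ 2.40 × 10^-21 J.

2.40 × 10^-21 J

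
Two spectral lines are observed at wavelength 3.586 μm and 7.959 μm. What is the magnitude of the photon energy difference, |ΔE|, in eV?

0.190 eV

Using E = hc/λ: E₁ = 5.5394 × 10^-20 J, E₂ = 2.4958 × 10^-20 J.
|ΔE| = |5.5394 × 10^-20 − 2.4958 × 10^-20| = 3.04 × 10^-20 J = 0.190 eV.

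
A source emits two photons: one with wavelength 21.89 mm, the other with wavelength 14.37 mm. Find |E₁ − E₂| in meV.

0.0296 meV

Using E = hc/λ: E₁ = 9.0747 × 10^-24 J, E₂ = 1.3824 × 10^-23 J.
|ΔE| = |9.0747 × 10^-24 − 1.3824 × 10^-23| = 4.75 × 10^-24 J = 0.0296 meV.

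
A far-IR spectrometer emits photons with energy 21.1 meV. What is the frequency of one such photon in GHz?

5100 GHz

Convert to SI: E = 21.1 meV = 3.3806e-21 J.
For a photon f = E/h, so f = 5.102e12 Hz.
Converting to GHz: f = 5102 GHz ≈ 5100 GHz.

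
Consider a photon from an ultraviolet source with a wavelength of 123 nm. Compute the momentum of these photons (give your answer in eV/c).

Use h = 6.62607015e-34 J·s, c = 2.99792458e8 m/s, 1 eV = 1.602176634e-19 J.
In SI units: λ = 123 nm = 1.23e-7 m.
For a photon p = h/λ, so p = 5.387e-27 kg·m/s.
Converting to eV/c: p = 10.08 eV/c ≈ 10.1 eV/c.

10.1 eV/c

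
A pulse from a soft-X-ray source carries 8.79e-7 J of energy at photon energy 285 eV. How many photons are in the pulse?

Per-photon energy: E = 4.566e-17 J (from energy = 285 eV).
N = E_total / E_photon = 8.79e-7 J / 4.566e-17 J = 1.93e10.

1.93e10 photons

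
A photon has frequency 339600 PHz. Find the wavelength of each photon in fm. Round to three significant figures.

Use c = 2.99792458 × 10^8 m/s.
Convert to SI: f = 339600 PHz = 3.396 × 10^20 Hz.
Apply λ = c/f: λ = 8.828 × 10^-13 m.
Converting to fm: λ = 882.8 fm ≈ 883 fm.

883 fm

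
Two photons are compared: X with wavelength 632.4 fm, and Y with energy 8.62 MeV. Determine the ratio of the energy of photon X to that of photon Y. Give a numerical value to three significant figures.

0.227

E_X = 3.141e-13 J (from wavelength = 632.4 fm, via E = hc/λ).
E_Y = 1.381e-12 J (from energy = 8.62 MeV, via E given directly).
Ratio = 3.141e-13 / 1.381e-12 = 0.227.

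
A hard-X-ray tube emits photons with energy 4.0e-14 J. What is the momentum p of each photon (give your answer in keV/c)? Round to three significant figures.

250 keV/c

The photon relation is p = E/c, giving p = 1.334e-22 kg·m/s.
Converting to keV/c: p = 249.7 keV/c ≈ 250 keV/c.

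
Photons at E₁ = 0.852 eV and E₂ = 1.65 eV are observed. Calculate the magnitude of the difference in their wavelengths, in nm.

Using λ = hc/E: λ₁ = 1.455e-6 m, λ₂ = 7.514e-7 m.
|Δλ| = |1.455e-6 − 7.514e-7| = 7.04e-7 m = 704 nm.

704 nm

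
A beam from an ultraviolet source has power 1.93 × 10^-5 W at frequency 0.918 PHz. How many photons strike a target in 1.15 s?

Total energy: E_total = P·t = 1.93 × 10^-5 × 1.15 = 2.220 × 10^-5 J.
Per-photon energy: E = 6.083 × 10^-19 J.
N = E_total / E_photon = 3.65 × 10^13.

3.65 × 10^13 photons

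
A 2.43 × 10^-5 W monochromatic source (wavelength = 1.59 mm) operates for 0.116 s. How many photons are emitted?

2.26 × 10^16 photons

Total energy: E_total = P·t = 2.43 × 10^-5 × 0.116 = 2.819 × 10^-6 J.
Per-photon energy: E = 1.249 × 10^-22 J.
N = E_total / E_photon = 2.26 × 10^16.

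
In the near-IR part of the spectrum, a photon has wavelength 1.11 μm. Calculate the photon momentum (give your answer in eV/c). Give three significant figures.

1.12 eV/c

First convert: λ = 1.11 μm = 1.11 × 10^-6 m.
Apply p = h/λ: p = 5.969 × 10^-28 kg·m/s.
Converting to eV/c: p = 1.117 eV/c ≈ 1.12 eV/c.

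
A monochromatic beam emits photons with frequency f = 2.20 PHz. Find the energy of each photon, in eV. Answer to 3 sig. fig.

Use h = 6.62607015 × 10^-34 J·s, 1 eV = 1.602176634 × 10^-19 J.
In SI units: f = 2.20 PHz = 2.20 × 10^15 Hz.
For a photon E = hf, so E = 1.458 × 10^-18 J.
Converting to eV: E = 9.098 eV ≈ 9.10 eV.

9.10 eV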